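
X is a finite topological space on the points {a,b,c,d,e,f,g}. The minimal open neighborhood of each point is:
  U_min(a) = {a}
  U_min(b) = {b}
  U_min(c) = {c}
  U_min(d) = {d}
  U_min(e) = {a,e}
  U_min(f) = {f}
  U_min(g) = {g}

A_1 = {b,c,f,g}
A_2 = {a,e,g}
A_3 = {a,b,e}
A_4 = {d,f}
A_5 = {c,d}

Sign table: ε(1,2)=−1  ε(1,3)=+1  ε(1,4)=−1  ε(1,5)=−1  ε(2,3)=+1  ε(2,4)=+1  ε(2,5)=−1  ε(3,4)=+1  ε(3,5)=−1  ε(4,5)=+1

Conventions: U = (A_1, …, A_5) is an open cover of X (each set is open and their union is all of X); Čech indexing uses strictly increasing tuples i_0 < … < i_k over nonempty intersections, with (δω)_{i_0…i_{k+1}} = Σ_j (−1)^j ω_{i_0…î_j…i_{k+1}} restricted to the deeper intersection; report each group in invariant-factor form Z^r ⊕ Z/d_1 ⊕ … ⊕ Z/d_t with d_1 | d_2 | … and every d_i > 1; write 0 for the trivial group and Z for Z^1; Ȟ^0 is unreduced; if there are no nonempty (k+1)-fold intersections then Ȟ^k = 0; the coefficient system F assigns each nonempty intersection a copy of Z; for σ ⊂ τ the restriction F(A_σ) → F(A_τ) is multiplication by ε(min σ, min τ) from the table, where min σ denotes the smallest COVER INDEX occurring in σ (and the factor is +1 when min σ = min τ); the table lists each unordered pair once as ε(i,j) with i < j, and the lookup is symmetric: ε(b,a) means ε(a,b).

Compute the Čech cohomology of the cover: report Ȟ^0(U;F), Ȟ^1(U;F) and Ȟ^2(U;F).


nerve of the cover:
  A12={g} A13={b} A14={f} A15={c} A23={a,e} A45={d}
C dims 5,6; δ0: rk 5, SNF 1^4·2
Ȟ^0 = (5 − 5) − 0 = 0, so Ȟ^0 ≅ 0
Ȟ^1 = (6 − 0) − 5 = 1 plus torsion [2], so Ȟ^1 ≅ Z ⊕ Z/2
Ȟ^2 = (0 − 0) − 0 = 0, so Ȟ^2 ≅ 0

Ȟ^0(U;F) ≅ 0; Ȟ^1(U;F) ≅ Z ⊕ Z/2; Ȟ^2(U;F) ≅ 0


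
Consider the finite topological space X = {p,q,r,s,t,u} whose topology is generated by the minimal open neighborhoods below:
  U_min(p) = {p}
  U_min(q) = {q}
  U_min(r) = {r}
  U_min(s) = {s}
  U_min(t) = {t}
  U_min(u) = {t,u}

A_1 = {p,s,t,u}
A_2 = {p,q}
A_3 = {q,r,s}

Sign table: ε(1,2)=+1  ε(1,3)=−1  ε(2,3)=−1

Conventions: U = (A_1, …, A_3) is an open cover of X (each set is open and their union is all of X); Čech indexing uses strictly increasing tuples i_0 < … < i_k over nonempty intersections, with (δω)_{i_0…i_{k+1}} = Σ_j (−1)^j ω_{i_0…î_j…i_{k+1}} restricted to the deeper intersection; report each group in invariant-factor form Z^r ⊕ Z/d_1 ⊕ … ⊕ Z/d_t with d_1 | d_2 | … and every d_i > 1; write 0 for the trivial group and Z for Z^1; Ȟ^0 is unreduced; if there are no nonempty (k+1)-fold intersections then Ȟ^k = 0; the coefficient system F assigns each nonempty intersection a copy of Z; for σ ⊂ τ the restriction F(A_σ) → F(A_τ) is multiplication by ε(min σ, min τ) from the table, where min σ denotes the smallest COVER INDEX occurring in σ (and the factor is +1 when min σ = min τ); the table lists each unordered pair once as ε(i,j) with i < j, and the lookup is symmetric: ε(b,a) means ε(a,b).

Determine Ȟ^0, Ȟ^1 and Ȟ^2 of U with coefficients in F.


Ȟ^0(U;F) ≅ Z, Ȟ^1(U;F) ≅ Z and Ȟ^2(U;F) ≅ 0

nonempty intersections:
  A12={p} A13={s} A23={q}
C dims 3,3; δ0: rk 2, SNF 1^2
Ȟ^0: (3−2)−0=1 ⇒ Z
Ȟ^1: (3−0)−2=1 ⇒ Z
Ȟ^2: (0−0)−0=0 ⇒ 0


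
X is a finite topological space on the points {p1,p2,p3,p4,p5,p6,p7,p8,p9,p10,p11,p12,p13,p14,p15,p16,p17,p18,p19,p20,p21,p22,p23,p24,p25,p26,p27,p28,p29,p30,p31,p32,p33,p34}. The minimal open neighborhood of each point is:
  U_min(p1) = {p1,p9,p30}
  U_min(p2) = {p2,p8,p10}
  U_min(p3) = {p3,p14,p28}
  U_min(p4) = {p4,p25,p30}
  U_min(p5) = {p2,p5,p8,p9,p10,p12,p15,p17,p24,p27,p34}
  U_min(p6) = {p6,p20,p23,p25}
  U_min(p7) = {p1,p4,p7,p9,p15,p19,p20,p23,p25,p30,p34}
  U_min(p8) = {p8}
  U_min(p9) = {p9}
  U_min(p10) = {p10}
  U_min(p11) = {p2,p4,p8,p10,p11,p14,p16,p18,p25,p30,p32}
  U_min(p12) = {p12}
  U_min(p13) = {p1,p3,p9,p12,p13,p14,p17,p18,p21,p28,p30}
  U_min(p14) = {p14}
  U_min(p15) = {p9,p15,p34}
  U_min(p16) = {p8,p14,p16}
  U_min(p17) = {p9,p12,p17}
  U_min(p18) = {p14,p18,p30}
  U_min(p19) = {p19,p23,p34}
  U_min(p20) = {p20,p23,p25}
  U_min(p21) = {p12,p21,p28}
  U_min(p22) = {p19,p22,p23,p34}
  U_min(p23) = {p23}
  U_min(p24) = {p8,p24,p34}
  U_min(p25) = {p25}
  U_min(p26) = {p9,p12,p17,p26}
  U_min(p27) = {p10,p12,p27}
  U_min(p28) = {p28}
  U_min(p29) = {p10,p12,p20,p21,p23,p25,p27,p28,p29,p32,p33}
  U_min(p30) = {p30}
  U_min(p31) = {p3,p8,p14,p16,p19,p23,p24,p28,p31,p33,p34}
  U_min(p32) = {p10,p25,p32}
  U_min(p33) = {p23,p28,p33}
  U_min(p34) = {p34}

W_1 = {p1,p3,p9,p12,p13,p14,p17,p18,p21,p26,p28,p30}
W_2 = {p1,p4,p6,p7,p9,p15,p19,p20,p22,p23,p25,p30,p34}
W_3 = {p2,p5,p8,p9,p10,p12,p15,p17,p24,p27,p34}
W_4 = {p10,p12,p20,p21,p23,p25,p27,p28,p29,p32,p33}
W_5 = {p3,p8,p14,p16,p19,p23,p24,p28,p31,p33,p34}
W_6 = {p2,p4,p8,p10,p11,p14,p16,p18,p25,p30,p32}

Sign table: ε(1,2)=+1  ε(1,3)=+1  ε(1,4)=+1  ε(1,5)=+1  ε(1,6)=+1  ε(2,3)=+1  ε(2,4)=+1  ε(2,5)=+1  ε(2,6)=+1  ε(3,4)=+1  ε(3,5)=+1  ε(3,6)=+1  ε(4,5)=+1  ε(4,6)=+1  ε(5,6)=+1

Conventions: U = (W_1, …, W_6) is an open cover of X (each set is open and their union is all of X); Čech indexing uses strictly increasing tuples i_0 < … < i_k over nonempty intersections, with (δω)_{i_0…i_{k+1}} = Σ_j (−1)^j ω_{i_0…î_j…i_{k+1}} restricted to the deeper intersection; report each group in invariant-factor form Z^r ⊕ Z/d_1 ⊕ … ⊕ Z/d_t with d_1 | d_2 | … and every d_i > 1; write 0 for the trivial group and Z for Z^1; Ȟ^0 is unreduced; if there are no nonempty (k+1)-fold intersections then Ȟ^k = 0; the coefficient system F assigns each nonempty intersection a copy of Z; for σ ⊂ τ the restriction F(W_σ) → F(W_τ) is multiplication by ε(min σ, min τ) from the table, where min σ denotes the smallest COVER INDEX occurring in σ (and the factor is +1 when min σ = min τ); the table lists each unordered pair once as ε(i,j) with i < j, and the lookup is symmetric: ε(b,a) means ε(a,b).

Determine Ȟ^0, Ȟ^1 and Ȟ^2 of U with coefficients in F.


Ȟ^0 ≅ Z; Ȟ^1 ≅ 0; Ȟ^2 ≅ Z/2

nerve of the cover:
  W12={p1,p9,p30} W13={p9,p12,p17} W14={p12,p21,p28} W15={p3,p14,p28} W16={p14,p18,p30} W23={p9,p15,p34} W24={p20,p23,p25} W25={p19,p23,p34} W26={p4,p25,p30} W34={p10,p12,p27} W35={p8,p24,p34} W36={p2,p8,p10} W45={p23,p28,p33} W46={p10,p25,p32} W56={p8,p14,p16}
  W123={p9} W126={p30} W134={p12} W145={p28} W156={p14} W235={p34} W245={p23} W246={p25} W346={p10} W356={p8}
C dims 6,15,10; δ0: rk 5, SNF 1^5; δ1: rk 10, SNF 1^9·2
Ȟ^0 = (6 − 5) − 0 = 1, so Ȟ^0 ≅ Z
Ȟ^1 = (15 − 10) − 5 = 0, so Ȟ^1 ≅ 0
Ȟ^2 = (10 − 0) − 10 = 0 plus torsion [2], so Ȟ^2 ≅ Z/2


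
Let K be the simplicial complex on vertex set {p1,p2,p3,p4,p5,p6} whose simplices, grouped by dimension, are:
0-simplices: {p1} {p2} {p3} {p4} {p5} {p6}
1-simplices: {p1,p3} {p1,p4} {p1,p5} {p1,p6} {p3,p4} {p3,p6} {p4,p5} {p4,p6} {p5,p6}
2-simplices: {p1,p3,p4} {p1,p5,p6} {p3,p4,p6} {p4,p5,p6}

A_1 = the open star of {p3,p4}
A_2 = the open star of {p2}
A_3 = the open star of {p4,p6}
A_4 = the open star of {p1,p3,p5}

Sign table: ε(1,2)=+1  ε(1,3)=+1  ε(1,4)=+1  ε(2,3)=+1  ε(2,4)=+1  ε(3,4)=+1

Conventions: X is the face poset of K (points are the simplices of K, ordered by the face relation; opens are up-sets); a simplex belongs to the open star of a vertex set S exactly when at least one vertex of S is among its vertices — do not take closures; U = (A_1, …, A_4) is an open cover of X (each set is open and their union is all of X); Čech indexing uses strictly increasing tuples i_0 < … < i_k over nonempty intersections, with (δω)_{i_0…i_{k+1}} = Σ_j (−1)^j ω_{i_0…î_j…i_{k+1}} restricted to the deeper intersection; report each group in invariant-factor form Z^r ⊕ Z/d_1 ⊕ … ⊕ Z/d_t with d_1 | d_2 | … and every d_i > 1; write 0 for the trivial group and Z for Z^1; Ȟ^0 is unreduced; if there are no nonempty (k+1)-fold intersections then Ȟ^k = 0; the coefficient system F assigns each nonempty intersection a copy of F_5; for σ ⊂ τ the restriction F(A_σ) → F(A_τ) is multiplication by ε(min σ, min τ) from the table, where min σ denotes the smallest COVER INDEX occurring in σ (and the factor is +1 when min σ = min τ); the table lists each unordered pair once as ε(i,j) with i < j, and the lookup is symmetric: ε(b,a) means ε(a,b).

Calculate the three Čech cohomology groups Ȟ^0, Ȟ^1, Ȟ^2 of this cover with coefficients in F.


nerve of the cover:
  A1={{p3},{p4},{p1,p3},{p1,p4},{p3,p4},{p3,p6},{p4,p5},{p4,p6},{p1,p3,p4},{p3,p4,p6},{p4,p5,p6}} A2={{p2}} A3={{p4},{p6},{p1,p4},{p1,p6},{p3,p4},{p3,p6},{p4,p5},{p4,p6},{p5,p6},{p1,p3,p4},{p1,p5,p6},{p3,p4,p6},{p4,p5,p6}} A4={{p1},{p3},{p5},{p1,p3},{p1,p4},{p1,p5},{p1,p6},{p3,p4},{p3,p6},{p4,p5},{p5,p6},{p1,p3,p4},{p1,p5,p6},{p3,p4,p6},{p4,p5,p6}}
  A13={{p4},{p1,p4},{p3,p4},{p3,p6},{p4,p5},{p4,p6},{p1,p3,p4},{p3,p4,p6},{p4,p5,p6}} A14={{p3},{p1,p3},{p1,p4},{p3,p4},{p3,p6},{p4,p5},{p1,p3,p4},{p3,p4,p6},{p4,p5,p6}} A34={{p1,p4},{p1,p6},{p3,p4},{p3,p6},{p4,p5},{p5,p6},{p1,p3,p4},{p1,p5,p6},{p3,p4,p6},{p4,p5,p6}}
  A134={{p1,p4},{p3,p4},{p3,p6},{p4,p5},{p1,p3,p4},{p3,p4,p6},{p4,p5,p6}}
C dims 4,3,1; δ0: rk_F5 2; δ1: rk_F5 1
Ȟ^0 = (4 − 2) − 0 = 2, so Ȟ^0 ≅ Z/5 ⊕ Z/5
Ȟ^1 = (3 − 1) − 2 = 0, so Ȟ^1 ≅ 0
Ȟ^2 = (1 − 0) − 1 = 0, so Ȟ^2 ≅ 0

Ȟ^0 = Z/5 ⊕ Z/5, Ȟ^1 = 0 and Ȟ^2 = 0


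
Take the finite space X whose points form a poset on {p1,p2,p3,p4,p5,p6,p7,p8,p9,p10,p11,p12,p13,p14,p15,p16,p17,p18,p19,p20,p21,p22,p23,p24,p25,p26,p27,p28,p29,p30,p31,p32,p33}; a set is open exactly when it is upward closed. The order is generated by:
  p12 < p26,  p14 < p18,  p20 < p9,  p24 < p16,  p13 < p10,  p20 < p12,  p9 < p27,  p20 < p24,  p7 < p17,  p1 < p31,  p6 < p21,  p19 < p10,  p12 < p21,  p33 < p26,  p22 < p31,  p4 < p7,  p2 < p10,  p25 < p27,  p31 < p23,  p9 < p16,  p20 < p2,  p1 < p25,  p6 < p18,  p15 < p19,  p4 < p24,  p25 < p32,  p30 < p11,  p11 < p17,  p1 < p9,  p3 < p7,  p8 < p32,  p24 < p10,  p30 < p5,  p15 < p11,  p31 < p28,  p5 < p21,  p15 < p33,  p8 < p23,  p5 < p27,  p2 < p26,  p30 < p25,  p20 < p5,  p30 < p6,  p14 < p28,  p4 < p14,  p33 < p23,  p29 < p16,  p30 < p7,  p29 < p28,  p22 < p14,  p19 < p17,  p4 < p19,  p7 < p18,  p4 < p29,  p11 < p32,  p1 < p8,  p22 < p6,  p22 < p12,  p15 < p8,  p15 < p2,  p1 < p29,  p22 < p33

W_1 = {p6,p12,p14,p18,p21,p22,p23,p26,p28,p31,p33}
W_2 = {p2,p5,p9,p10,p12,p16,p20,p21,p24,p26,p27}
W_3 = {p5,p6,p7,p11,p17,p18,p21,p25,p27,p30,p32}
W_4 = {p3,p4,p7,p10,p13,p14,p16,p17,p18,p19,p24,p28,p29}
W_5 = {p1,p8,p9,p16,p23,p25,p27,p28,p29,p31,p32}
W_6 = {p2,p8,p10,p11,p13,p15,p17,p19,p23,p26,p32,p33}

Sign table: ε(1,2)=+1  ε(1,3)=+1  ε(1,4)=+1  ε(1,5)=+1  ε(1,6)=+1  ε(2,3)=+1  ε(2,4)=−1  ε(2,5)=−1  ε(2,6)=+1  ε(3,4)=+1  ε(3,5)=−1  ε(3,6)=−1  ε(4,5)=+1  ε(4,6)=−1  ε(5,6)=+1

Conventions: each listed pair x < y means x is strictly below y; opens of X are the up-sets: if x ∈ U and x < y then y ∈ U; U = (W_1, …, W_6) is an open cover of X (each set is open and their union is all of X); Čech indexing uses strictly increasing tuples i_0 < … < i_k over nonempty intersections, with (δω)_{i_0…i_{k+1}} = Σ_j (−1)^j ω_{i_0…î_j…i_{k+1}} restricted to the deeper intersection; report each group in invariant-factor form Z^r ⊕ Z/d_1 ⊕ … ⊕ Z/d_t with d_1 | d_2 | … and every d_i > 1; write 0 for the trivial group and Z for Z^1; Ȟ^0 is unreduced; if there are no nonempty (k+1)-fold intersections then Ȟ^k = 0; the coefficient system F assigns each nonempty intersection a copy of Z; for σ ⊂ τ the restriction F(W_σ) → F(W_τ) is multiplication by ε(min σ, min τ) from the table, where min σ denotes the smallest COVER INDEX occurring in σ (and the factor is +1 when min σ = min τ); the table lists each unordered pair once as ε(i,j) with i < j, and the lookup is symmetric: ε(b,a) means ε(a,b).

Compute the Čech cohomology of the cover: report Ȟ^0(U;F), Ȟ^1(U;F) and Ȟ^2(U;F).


Ȟ^0(U;F) ≅ 0, Ȟ^1(U;F) ≅ Z/2 and Ȟ^2(U;F) ≅ Z

nerve simplices:
  W12={p12,p21,p26} W13={p6,p18,p21} W14={p14,p18,p28} W15={p23,p28,p31} W16={p23,p26,p33} W23={p5,p21,p27} W24={p10,p16,p24} W25={p9,p16,p27} W26={p2,p10,p26} W34={p7,p17,p18} W35={p25,p27,p32} W36={p11,p17,p32} W45={p16,p28,p29} W46={p10,p13,p17,p19} W56={p8,p23,p32}
  W123={p21} W126={p26} W134={p18} W145={p28} W156={p23} W235={p27} W245={p16} W246={p10} W346={p17} W356={p32}
C dims 6,15,10; δ0: rk 6, SNF 1^5·2; δ1: rk 9, SNF 1^9
degree 0: 6−6−0 = 0 → Ȟ^0 ≅ 0
degree 1: 15−9−6 = 0 plus torsion [2] → Ȟ^1 ≅ Z/2
degree 2: 10−0−9 = 1 → Ȟ^2 ≅ Z


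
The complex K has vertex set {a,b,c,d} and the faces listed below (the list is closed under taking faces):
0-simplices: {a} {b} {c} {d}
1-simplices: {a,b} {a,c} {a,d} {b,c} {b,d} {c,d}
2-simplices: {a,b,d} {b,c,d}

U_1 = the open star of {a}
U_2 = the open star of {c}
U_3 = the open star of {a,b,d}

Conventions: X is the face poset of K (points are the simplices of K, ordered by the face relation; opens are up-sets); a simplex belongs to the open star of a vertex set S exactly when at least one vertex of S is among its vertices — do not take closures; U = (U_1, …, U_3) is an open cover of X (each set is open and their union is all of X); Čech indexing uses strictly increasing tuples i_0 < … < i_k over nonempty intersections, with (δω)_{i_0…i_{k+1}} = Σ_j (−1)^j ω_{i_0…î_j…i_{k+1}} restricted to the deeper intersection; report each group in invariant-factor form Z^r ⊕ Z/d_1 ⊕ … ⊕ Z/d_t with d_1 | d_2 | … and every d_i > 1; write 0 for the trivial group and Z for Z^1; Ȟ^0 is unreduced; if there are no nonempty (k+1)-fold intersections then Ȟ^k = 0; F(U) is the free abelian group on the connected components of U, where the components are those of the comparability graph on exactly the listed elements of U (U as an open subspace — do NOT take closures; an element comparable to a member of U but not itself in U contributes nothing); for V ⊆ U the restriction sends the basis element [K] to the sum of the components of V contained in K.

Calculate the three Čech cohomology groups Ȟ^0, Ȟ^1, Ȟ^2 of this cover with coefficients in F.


nonempty overlaps:
  U1={{a},{a,b},{a,c},{a,d},{a,b,d}} U2={{c},{a,c},{b,c},{c,d},{b,c,d}} U3={{a},{b},{d},{a,b},{a,c},{a,d},{b,c},{b,d},{c,d},{a,b,d},{b,c,d}}
  U12={{a,c}} U13={{a},{a,b},{a,c},{a,d},{a,b,d}} U23={{a,c},{b,c},{c,d},{b,c,d}}
  U123={{a,c}}
components per intersection:
  U1: {{a},{a,b},{a,c},{a,d},{a,b,d}}
  U2: {{c},{a,c},{b,c},{c,d},{b,c,d}}
  U3: {{a},{b},{d},{a,b},{a,c},{a,d},{b,c},{b,d},{c,d},{a,b,d},{b,c,d}}
  U12: {{a,c}}
  U13: {{a},{a,b},{a,c},{a,d},{a,b,d}}
  U23: {{a,c}} {{b,c},{c,d},{b,c,d}}
  U123: {{a,c}}
C dims 3,4,1; δ0: rk 2, SNF 1^2; δ1: rk 1, SNF 1^1
degree 0: 3−2−0 = 1 → Ȟ^0 ≅ Z
degree 1: 4−1−2 = 1 → Ȟ^1 ≅ Z
degree 2: 1−0−1 = 0 → Ȟ^2 ≅ 0

Ȟ^0 = Z, Ȟ^1 = Z, Ȟ^2 = 0


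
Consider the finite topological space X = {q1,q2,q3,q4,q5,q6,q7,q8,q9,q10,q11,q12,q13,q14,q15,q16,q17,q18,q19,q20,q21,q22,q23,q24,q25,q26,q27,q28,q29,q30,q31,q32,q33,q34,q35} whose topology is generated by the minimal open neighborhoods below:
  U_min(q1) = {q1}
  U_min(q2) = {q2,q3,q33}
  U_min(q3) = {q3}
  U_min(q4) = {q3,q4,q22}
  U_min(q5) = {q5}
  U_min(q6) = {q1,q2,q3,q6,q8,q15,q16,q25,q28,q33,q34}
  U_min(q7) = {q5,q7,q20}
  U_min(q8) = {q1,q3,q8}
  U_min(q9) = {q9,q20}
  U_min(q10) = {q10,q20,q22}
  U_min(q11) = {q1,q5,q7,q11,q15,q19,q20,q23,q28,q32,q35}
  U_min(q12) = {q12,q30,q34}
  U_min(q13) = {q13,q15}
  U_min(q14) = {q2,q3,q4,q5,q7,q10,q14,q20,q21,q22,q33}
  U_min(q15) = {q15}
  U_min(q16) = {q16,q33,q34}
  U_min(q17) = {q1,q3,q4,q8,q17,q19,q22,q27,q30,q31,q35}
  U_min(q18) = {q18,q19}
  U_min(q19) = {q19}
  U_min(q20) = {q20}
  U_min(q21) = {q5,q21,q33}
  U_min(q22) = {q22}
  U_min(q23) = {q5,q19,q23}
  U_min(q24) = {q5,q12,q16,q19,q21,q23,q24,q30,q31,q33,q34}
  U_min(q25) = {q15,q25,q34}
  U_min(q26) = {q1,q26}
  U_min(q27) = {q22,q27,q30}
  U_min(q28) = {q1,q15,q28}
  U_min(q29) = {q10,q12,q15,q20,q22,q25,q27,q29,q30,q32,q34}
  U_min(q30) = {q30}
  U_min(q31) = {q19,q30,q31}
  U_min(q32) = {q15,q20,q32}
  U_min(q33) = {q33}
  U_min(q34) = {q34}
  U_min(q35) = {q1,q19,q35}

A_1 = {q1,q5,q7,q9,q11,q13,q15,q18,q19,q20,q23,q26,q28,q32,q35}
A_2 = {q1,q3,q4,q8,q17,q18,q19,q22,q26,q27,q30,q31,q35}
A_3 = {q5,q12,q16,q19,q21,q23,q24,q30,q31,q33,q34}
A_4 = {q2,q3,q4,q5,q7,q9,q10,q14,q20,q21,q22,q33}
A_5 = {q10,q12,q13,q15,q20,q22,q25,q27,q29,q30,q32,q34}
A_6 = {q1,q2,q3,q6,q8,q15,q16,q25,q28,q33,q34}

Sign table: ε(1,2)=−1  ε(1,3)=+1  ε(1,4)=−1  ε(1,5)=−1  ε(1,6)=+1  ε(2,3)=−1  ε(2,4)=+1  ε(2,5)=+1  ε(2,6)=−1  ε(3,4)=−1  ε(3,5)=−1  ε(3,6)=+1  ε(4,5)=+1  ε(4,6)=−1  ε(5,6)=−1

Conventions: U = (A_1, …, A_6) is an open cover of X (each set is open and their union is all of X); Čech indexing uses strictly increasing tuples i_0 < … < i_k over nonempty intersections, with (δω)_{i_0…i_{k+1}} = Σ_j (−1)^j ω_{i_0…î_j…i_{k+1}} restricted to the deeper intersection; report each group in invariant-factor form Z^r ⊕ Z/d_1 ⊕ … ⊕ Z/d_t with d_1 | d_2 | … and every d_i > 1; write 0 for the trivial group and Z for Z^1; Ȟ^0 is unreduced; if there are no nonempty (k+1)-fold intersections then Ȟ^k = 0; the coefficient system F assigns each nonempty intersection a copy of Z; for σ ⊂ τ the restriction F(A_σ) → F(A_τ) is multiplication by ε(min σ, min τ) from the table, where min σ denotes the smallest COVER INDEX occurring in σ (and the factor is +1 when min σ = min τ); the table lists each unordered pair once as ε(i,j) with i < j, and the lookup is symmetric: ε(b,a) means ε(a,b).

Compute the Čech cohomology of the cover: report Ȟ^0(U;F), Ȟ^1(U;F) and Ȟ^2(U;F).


intersection data:
  A12={q1,q18,q19,q26,q35} A13={q5,q19,q23} A14={q5,q7,q9,q20} A15={q13,q15,q20,q32} A16={q1,q15,q28} A23={q19,q30,q31} A24={q3,q4,q22} A25={q22,q27,q30} A26={q1,q3,q8} A34={q5,q21,q33} A35={q12,q30,q34} A36={q16,q33,q34} A45={q10,q20,q22} A46={q2,q3,q33} A56={q15,q25,q34}
  A123={q19} A126={q1} A134={q5} A145={q20} A156={q15} A235={q30} A245={q22} A246={q3} A346={q33} A356={q34}
C dims 6,15,10; δ0: rk 5, SNF 1^5; δ1: rk 10, SNF 1^9·2
Ȟ^0 = (6 − 5) − 0 = 1, so Ȟ^0 ≅ Z
Ȟ^1 = (15 − 10) − 5 = 0, so Ȟ^1 ≅ 0
Ȟ^2 = (10 − 0) − 10 = 0 plus torsion [2], so Ȟ^2 ≅ Z/2

Ȟ^0(U;F) ≅ Z, Ȟ^1(U;F) ≅ 0, Ȟ^2(U;F) ≅ Z/2


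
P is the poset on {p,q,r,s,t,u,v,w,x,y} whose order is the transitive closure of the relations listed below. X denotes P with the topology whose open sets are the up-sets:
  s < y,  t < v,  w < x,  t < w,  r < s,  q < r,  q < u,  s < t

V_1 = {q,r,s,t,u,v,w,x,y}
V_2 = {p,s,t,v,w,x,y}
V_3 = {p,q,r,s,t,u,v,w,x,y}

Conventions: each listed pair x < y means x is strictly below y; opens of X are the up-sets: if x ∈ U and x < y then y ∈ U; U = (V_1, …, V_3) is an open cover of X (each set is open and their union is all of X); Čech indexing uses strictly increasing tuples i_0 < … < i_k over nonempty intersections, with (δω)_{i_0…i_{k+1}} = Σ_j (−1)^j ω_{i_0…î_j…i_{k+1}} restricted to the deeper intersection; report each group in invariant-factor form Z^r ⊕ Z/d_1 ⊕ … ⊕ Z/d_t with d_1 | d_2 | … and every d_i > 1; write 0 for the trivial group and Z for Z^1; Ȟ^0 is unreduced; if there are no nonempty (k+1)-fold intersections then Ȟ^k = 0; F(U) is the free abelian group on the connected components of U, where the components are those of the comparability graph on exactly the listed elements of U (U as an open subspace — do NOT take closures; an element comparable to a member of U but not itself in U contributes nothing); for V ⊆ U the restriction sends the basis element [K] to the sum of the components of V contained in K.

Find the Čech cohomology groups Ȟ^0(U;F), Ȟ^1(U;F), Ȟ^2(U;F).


cover nerve:
  V12={s,t,v,w,x,y} V13={q,r,s,t,u,v,w,x,y} V23={p,s,t,v,w,x,y}
  V123={s,t,v,w,x,y}
components per intersection:
  V1: {q,r,s,t,u,v,w,x,y}
  V2: {p} {s,t,v,w,x,y}
  V3: {p} {q,r,s,t,u,v,w,x,y}
  V12: {s,t,v,w,x,y}
  V13: {q,r,s,t,u,v,w,x,y}
  V23: {p} {s,t,v,w,x,y}
  V123: {s,t,v,w,x,y}
C dims 5,4,1; δ0: rk 3, SNF 1^3; δ1: rk 1, SNF 1^1
Ȟ^0: (5−3)−0=2 ⇒ Z^2
Ȟ^1: (4−1)−3=0 ⇒ 0
Ȟ^2: (1−0)−1=0 ⇒ 0

Ȟ^0 = Z^2, Ȟ^1 = 0 and Ȟ^2 = 0


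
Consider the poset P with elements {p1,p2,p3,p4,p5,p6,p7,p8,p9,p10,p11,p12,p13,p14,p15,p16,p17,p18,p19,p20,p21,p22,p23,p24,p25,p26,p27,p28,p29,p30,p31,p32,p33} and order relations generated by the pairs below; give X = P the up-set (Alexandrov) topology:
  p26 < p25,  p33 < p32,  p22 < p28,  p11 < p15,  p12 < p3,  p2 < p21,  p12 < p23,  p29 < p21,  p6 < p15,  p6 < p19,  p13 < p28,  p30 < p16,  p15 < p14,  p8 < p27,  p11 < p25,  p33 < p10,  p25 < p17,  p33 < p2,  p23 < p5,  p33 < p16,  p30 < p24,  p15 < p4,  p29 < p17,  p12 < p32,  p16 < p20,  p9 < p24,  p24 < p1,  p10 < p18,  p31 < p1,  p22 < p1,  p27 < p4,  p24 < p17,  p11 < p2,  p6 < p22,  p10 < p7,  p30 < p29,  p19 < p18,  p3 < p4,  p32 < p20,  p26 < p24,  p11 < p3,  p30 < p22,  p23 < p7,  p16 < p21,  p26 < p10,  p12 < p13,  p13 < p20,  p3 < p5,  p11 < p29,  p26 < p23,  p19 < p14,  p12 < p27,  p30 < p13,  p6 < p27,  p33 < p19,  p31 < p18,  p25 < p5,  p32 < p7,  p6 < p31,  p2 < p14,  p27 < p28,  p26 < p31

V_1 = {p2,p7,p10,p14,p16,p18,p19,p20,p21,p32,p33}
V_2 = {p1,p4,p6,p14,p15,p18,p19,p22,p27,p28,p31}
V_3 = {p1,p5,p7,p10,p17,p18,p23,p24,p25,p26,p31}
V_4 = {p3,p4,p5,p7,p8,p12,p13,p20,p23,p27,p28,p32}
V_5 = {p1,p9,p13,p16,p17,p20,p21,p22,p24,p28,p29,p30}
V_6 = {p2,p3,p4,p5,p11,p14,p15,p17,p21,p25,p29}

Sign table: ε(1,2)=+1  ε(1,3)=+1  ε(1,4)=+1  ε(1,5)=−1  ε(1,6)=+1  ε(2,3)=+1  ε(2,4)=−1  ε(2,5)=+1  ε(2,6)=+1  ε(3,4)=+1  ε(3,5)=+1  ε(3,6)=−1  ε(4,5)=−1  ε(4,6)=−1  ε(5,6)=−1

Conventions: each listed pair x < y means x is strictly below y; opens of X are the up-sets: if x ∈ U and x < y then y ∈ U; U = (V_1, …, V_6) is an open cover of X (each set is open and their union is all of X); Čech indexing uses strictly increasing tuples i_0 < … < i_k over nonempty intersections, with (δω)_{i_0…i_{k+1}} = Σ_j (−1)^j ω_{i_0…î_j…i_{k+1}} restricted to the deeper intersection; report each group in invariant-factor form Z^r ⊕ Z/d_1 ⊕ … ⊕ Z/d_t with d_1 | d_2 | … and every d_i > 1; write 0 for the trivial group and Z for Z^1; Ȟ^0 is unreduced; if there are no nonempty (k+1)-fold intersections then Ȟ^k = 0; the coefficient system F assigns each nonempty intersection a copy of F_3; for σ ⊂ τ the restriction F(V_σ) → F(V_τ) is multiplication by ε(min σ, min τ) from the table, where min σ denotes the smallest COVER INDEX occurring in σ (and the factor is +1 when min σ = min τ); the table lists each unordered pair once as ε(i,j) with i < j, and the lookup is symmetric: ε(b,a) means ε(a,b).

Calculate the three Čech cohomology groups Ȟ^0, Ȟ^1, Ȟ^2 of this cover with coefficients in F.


nerve simplices:
  V12={p14,p18,p19} V13={p7,p10,p18} V14={p7,p20,p32} V15={p16,p20,p21} V16={p2,p14,p21} V23={p1,p18,p31} V24={p4,p27,p28} V25={p1,p22,p28} V26={p4,p14,p15} V34={p5,p7,p23} V35={p1,p17,p24} V36={p5,p17,p25} V45={p13,p20,p28} V46={p3,p4,p5} V56={p17,p21,p29}
  V123={p18} V126={p14} V134={p7} V145={p20} V156={p21} V235={p1} V245={p28} V246={p4} V346={p5} V356={p17}
C dims 6,15,10; δ0: rk_F3 6; δ1: rk_F3 9
degree 0: 6−6−0 = 0 → Ȟ^0 ≅ 0
degree 1: 15−9−6 = 0 → Ȟ^1 ≅ 0
degree 2: 10−0−9 = 1 → Ȟ^2 ≅ Z/3

Ȟ^0 ≅ 0, Ȟ^1 ≅ 0, Ȟ^2 ≅ Z/3


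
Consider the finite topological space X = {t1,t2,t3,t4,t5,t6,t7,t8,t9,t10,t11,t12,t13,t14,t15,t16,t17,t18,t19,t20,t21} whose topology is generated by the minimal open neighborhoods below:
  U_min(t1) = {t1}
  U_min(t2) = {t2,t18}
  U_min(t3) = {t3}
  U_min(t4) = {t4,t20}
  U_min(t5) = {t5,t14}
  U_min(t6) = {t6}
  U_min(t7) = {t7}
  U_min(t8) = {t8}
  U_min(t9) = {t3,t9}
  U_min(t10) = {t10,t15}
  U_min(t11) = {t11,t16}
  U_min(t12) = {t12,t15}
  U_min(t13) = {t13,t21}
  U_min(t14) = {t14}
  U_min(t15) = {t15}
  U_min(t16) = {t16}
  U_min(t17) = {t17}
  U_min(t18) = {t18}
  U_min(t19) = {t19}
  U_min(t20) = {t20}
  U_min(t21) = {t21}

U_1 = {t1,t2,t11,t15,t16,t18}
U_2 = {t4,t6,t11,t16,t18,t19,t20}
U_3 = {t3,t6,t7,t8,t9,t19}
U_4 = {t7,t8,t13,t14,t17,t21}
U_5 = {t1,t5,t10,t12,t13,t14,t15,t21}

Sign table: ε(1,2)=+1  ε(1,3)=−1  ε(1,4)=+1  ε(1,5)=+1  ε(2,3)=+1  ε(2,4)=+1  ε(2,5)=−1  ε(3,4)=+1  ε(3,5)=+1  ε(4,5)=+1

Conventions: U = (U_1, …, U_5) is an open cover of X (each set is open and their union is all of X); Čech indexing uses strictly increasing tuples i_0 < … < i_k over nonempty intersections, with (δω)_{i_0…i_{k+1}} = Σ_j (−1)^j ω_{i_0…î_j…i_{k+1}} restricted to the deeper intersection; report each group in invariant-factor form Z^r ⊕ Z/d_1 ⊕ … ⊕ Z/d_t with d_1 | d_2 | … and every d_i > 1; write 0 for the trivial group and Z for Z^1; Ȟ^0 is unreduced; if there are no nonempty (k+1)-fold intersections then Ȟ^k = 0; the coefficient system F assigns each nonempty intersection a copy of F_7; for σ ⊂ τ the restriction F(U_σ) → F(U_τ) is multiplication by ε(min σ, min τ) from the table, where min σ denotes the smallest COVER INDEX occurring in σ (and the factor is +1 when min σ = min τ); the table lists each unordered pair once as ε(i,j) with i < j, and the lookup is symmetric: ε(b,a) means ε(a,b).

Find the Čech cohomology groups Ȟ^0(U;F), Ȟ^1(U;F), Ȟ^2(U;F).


nonempty overlaps:
  U12={t11,t16,t18} U15={t1,t15} U23={t6,t19} U34={t7,t8} U45={t13,t14,t21}
C dims 5,5; δ0: rk_F7 4
degree 0: 5−4−0 = 1 → Ȟ^0 ≅ Z/7
degree 1: 5−0−4 = 1 → Ȟ^1 ≅ Z/7
degree 2: 0−0−0 = 0 → Ȟ^2 ≅ 0

Ȟ^0 ≅ Z/7,  Ȟ^1 ≅ Z/7,  Ȟ^2 ≅ 0


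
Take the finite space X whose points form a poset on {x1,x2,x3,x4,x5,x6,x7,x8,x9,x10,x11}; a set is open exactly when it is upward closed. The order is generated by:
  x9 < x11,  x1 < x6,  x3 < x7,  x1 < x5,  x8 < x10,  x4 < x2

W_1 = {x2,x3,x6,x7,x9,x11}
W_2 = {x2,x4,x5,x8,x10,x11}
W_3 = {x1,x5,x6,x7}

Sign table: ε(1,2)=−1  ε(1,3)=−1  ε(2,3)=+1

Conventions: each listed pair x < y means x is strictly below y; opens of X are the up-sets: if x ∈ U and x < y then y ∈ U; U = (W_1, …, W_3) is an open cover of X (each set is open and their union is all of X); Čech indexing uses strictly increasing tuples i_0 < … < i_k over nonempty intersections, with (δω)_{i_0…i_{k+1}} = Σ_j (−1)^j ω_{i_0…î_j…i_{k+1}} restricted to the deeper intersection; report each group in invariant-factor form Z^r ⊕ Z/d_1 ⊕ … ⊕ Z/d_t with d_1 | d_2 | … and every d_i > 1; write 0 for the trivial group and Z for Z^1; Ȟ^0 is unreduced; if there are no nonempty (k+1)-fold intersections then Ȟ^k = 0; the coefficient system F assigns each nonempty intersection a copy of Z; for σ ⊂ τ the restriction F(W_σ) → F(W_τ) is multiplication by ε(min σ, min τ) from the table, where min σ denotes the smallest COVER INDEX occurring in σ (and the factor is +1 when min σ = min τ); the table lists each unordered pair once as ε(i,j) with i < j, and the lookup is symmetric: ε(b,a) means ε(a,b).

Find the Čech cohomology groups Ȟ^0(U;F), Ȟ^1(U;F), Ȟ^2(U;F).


Ȟ^0 ≅ Z; Ȟ^1 ≅ Z; Ȟ^2 ≅ 0

nonempty overlaps:
  W12={x2,x11} W13={x6,x7} W23={x5}
C dims 3,3; δ0: rk 2, SNF 1^2
degree 0: 3−2−0 = 1 → Ȟ^0 ≅ Z
degree 1: 3−0−2 = 1 → Ȟ^1 ≅ Z
degree 2: 0−0−0 = 0 → Ȟ^2 ≅ 0


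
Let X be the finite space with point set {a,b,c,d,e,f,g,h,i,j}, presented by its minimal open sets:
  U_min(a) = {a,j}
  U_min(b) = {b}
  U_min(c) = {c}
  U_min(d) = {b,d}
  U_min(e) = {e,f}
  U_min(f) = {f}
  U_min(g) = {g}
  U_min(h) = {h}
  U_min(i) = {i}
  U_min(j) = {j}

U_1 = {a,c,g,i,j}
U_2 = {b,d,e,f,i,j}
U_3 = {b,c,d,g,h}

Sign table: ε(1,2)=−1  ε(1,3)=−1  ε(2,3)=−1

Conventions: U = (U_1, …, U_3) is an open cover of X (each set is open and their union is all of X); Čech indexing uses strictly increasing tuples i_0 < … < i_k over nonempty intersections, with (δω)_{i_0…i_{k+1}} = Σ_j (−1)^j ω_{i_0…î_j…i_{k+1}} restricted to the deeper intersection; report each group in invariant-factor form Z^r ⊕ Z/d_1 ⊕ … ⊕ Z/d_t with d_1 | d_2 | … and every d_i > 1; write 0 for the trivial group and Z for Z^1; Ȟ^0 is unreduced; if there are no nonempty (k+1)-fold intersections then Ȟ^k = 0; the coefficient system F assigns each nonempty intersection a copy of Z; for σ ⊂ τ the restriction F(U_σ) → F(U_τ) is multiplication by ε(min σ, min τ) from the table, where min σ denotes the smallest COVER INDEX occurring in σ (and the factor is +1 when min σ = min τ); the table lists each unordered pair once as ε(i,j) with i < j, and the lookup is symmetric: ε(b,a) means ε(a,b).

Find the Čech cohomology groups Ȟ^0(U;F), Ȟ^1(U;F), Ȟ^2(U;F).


nerve simplices:
  U12={i,j} U13={c,g} U23={b,d}
C dims 3,3; δ0: rk 3, SNF 1^2·2
degree 0: 3−3−0 = 0 → Ȟ^0 ≅ 0
degree 1: 3−0−3 = 0 plus torsion [2] → Ȟ^1 ≅ Z/2
degree 2: 0−0−0 = 0 → Ȟ^2 ≅ 0

Ȟ^0 ≅ 0; Ȟ^1 ≅ Z/2; Ȟ^2 ≅ 0


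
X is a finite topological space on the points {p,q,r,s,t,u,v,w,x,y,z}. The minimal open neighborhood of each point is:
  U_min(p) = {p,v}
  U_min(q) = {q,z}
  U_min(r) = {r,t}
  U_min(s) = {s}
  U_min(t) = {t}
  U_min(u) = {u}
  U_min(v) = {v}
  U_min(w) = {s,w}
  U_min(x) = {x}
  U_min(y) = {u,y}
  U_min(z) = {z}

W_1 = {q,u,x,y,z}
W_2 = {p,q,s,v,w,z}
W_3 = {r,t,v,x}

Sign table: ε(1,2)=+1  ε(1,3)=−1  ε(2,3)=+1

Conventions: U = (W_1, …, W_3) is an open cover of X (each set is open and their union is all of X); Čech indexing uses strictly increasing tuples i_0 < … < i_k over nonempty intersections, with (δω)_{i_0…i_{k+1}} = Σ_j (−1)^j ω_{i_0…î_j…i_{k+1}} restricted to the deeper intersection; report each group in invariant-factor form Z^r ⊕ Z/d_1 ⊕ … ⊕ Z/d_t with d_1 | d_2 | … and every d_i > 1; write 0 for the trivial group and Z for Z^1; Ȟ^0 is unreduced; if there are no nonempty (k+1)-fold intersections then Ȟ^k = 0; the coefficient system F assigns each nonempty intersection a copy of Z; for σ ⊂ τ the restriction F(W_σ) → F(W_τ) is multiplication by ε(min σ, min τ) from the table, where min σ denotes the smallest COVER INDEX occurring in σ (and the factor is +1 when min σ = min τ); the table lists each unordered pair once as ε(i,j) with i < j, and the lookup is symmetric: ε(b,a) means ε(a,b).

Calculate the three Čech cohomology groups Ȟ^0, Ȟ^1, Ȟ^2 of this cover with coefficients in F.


Ȟ^0 ≅ 0, Ȟ^1 ≅ Z/2, Ȟ^2 ≅ 0

cover nerve:
  W12={q,z} W13={x} W23={v}
C dims 3,3; δ0: rk 3, SNF 1^2·2
Ȟ^0: (3−3)−0=0 ⇒ 0
Ȟ^1: (3−0)−3=0 plus torsion [2] ⇒ Z/2
Ȟ^2: (0−0)−0=0 ⇒ 0


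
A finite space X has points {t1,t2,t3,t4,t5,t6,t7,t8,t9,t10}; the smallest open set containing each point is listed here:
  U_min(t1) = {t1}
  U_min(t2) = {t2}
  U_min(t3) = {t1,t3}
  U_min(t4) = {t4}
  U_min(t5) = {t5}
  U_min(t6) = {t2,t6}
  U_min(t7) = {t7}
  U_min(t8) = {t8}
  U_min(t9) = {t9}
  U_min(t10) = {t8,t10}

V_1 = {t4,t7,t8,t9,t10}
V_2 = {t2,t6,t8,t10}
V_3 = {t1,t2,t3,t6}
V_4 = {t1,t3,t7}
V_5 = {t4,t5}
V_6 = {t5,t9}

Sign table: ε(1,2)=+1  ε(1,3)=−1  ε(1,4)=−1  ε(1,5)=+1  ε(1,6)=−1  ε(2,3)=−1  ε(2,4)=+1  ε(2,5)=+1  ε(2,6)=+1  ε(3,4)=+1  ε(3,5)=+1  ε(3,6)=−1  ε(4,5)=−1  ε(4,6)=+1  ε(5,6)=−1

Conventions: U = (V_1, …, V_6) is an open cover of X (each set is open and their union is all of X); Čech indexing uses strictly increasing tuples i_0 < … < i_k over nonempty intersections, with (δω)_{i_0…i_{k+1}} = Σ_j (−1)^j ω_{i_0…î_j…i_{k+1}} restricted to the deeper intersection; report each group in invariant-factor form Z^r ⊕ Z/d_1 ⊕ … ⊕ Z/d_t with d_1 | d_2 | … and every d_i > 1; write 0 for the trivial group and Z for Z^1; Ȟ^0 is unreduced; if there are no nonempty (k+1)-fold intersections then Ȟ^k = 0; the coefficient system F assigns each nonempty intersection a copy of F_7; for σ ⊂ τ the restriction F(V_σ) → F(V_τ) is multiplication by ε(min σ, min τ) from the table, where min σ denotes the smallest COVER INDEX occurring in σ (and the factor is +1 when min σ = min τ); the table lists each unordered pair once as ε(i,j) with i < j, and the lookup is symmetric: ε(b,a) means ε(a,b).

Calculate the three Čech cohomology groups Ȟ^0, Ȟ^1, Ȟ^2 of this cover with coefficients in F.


Ȟ^0 ≅ Z/7,  Ȟ^1 ≅ Z/7 ⊕ Z/7,  Ȟ^2 ≅ 0

nerve of the cover:
  V12={t8,t10} V14={t7} V15={t4} V16={t9} V23={t2,t6} V34={t1,t3} V56={t5}
C dims 6,7; δ0: rk_F7 5
Ȟ^0 = (6 − 5) − 0 = 1, so Ȟ^0 ≅ Z/7
Ȟ^1 = (7 − 0) − 5 = 2, so Ȟ^1 ≅ Z/7 ⊕ Z/7
Ȟ^2 = (0 − 0) − 0 = 0, so Ȟ^2 ≅ 0


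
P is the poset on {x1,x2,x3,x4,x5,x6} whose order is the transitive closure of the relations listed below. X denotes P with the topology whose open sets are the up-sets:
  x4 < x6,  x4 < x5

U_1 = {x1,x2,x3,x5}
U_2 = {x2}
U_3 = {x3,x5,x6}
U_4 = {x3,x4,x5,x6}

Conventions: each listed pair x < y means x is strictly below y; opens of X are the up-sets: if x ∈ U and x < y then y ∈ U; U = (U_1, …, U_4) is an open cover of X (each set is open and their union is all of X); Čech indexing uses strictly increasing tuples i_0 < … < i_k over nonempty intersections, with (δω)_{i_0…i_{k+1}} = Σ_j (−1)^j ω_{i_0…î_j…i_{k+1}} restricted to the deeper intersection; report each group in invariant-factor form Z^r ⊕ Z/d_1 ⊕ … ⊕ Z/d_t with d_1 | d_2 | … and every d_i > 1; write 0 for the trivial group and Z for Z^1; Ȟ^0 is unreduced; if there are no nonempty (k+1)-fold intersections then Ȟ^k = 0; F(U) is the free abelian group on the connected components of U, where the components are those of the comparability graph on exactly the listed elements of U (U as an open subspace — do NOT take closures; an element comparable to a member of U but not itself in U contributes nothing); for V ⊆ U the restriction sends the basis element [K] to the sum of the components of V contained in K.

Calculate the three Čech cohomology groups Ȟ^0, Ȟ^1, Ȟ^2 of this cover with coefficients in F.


Ȟ^0 = Z^4, Ȟ^1 = 0, Ȟ^2 = 0

nonempty overlaps:
  U12={x2} U13={x3,x5} U14={x3,x5} U34={x3,x5,x6}
  U134={x3,x5}
components per intersection:
  U1: {x1} {x2} {x3} {x5}
  U2: {x2}
  U3: {x3} {x5} {x6}
  U4: {x3} {x4,x5,x6}
  U12: {x2}
  U13: {x3} {x5}
  U14: {x3} {x5}
  U34: {x3} {x5} {x6}
  U134: {x3} {x5}
C dims 10,8,2; δ0: rk 6, SNF 1^6; δ1: rk 2, SNF 1^2
degree 0: 10−6−0 = 4 → Ȟ^0 ≅ Z^4
degree 1: 8−2−6 = 0 → Ȟ^1 ≅ 0
degree 2: 2−0−2 = 0 → Ȟ^2 ≅ 0


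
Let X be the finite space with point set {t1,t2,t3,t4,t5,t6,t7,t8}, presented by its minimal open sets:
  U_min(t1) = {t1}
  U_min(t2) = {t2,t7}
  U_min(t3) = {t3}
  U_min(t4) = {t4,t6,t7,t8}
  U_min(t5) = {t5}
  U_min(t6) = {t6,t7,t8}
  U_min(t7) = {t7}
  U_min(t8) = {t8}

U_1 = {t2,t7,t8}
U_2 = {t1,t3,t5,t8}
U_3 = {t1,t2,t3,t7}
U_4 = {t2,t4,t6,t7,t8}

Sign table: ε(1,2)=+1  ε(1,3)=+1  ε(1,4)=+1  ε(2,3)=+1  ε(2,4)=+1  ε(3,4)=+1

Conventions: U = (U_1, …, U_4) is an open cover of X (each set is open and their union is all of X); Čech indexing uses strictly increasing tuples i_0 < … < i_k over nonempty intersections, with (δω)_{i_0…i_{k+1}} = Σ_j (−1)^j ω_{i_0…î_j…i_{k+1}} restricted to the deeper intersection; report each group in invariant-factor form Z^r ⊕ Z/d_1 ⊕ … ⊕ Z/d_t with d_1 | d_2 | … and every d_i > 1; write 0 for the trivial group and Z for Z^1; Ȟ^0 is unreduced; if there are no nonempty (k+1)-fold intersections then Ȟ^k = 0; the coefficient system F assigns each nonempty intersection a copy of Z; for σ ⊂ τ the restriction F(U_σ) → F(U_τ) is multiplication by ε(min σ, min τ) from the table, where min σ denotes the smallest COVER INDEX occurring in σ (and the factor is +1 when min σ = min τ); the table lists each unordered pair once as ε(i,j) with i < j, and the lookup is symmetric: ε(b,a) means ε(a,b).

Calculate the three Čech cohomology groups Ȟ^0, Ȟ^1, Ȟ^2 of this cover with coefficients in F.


nonempty intersections:
  U12={t8} U13={t2,t7} U14={t2,t7,t8} U23={t1,t3} U24={t8} U34={t2,t7}
  U124={t8} U134={t2,t7}
C dims 4,6,2; δ0: rk 3, SNF 1^3; δ1: rk 2, SNF 1^2
Ȟ^0: (4−3)−0=1 ⇒ Z
Ȟ^1: (6−2)−3=1 ⇒ Z
Ȟ^2: (2−0)−2=0 ⇒ 0

Ȟ^0 ≅ Z, Ȟ^1 ≅ Z and Ȟ^2 ≅ 0


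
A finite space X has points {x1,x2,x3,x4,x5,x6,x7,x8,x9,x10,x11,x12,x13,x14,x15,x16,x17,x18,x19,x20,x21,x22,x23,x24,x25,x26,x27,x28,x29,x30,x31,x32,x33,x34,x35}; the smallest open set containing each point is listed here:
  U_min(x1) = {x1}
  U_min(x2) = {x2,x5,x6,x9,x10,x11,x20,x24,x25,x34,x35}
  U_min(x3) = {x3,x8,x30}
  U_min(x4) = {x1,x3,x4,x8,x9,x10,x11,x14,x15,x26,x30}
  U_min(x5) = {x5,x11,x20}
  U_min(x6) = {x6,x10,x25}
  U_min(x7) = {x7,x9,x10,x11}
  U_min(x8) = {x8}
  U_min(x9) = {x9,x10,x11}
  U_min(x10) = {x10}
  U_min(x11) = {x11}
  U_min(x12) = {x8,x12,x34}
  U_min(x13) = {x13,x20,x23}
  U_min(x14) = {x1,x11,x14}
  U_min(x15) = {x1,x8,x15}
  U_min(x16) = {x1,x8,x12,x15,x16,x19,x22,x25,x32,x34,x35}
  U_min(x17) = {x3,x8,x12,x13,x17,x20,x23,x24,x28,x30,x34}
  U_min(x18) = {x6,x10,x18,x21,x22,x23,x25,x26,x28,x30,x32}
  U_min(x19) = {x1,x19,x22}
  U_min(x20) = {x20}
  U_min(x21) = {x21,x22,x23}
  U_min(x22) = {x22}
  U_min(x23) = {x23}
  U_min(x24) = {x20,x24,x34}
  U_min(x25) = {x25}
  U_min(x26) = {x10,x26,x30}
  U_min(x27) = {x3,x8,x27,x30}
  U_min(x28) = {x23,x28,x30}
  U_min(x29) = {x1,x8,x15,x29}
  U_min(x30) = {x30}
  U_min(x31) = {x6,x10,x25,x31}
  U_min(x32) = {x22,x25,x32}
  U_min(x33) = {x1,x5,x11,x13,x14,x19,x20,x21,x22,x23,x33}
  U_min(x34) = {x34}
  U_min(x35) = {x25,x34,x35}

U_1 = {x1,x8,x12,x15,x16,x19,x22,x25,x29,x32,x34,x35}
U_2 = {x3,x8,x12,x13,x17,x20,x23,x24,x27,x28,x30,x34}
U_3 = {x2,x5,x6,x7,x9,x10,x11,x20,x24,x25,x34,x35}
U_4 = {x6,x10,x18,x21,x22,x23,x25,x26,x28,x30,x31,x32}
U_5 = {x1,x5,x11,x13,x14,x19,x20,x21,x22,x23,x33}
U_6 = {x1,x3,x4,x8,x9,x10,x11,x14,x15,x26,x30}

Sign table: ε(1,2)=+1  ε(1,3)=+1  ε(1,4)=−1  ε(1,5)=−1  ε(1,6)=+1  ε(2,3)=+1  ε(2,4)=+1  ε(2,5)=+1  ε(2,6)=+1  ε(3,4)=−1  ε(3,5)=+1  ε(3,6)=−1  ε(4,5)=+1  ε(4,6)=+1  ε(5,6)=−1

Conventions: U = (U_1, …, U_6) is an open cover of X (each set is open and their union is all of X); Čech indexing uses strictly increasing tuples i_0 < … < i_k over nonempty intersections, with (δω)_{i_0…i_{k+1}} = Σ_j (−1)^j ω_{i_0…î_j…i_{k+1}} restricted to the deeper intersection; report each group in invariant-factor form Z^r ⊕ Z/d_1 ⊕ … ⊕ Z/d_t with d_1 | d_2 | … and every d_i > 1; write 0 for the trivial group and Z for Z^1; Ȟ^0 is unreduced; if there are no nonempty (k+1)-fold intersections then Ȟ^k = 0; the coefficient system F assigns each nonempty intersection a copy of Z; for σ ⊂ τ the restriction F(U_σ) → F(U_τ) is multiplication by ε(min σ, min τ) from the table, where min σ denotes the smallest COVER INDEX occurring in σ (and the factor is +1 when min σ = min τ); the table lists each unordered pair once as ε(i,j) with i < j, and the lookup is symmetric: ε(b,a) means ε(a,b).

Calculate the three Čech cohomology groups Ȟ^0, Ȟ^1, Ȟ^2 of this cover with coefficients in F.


intersection data:
  U12={x8,x12,x34} U13={x25,x34,x35} U14={x22,x25,x32} U15={x1,x19,x22} U16={x1,x8,x15} U23={x20,x24,x34} U24={x23,x28,x30} U25={x13,x20,x23} U26={x3,x8,x30} U34={x6,x10,x25} U35={x5,x11,x20} U36={x9,x10,x11} U45={x21,x22,x23} U46={x10,x26,x30} U56={x1,x11,x14}
  U123={x34} U126={x8} U134={x25} U145={x22} U156={x1} U235={x20} U245={x23} U246={x30} U346={x10} U356={x11}
C dims 6,15,10; δ0: rk 6, SNF 1^5·2; δ1: rk 9, SNF 1^9
Ȟ^0 = (6 − 6) − 0 = 0, so Ȟ^0 ≅ 0
Ȟ^1 = (15 − 9) − 6 = 0 plus torsion [2], so Ȟ^1 ≅ Z/2
Ȟ^2 = (10 − 0) − 9 = 1, so Ȟ^2 ≅ Z

Ȟ^0(U;F) ≅ 0, Ȟ^1(U;F) ≅ Z/2, Ȟ^2(U;F) ≅ Z


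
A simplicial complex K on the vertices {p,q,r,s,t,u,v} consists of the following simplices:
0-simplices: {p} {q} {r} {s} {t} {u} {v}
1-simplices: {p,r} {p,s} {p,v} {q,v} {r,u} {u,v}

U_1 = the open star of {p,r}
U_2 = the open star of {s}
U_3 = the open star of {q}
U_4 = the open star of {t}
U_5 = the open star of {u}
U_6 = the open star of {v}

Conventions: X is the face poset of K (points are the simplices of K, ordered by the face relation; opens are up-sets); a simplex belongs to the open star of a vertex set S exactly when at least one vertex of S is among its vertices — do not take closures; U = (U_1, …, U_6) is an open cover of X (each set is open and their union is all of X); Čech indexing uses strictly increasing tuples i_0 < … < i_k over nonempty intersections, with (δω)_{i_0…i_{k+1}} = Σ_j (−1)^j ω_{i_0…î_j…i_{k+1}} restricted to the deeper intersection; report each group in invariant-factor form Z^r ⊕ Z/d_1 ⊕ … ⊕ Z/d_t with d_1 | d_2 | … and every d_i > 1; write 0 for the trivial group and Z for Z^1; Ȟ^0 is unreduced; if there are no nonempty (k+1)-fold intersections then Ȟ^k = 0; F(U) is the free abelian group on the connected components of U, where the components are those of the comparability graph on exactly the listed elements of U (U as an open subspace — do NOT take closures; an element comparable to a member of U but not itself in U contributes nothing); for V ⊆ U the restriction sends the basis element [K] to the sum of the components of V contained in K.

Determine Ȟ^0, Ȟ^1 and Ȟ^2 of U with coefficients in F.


cover nerve:
  U1={{p},{r},{p,r},{p,s},{p,v},{r,u}} U2={{s},{p,s}} U3={{q},{q,v}} U4={{t}} U5={{u},{r,u},{u,v}} U6={{v},{p,v},{q,v},{u,v}}
  U12={{p,s}} U15={{r,u}} U16={{p,v}} U36={{q,v}} U56={{u,v}}
components per intersection:
  U1: {{p},{r},{p,r},{p,s},{p,v},{r,u}}
  U2: {{s},{p,s}}
  U3: {{q},{q,v}}
  U4: {{t}}
  U5: {{u},{r,u},{u,v}}
  U6: {{v},{p,v},{q,v},{u,v}}
  U12: {{p,s}}
  U15: {{r,u}}
  U16: {{p,v}}
  U36: {{q,v}}
  U56: {{u,v}}
C dims 6,5; δ0: rk 4, SNF 1^4
Ȟ^0: (6−4)−0=2 ⇒ Z^2
Ȟ^1: (5−0)−4=1 ⇒ Z
Ȟ^2: (0−0)−0=0 ⇒ 0

Ȟ^0 = Z^2, Ȟ^1 = Z and Ȟ^2 = 0
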